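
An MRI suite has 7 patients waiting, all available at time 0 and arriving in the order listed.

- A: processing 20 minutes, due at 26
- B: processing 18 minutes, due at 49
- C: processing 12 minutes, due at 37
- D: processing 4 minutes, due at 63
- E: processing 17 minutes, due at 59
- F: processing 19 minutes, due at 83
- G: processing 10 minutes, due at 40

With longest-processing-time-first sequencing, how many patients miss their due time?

LPT (decreasing processing time): A F B E C G D.
A: 0→20, due 26, tardiness 0
F: 20→39, due 83, tardiness 0
B: 39→57, due 49, tardiness 8
E: 57→74, due 59, tardiness 15
C: 74→86, due 37, tardiness 49
G: 86→96, due 40, tardiness 56
D: 96→100, due 63, tardiness 37
Late patients: 5.

5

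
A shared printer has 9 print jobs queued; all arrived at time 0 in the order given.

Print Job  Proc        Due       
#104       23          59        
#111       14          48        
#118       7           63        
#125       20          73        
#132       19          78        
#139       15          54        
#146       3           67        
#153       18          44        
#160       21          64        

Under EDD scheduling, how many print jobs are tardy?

EDD (increasing due date): #153 #111 #139 #104 #118 #160 #146 #125 #132.
#153: 0→18, due 44, tardiness 0
#111: 18→32, due 48, tardiness 0
#139: 32→47, due 54, tardiness 0
#104: 47→70, due 59, tardiness 11
#118: 70→77, due 63, tardiness 14
#160: 77→98, due 64, tardiness 34
#146: 98→101, due 67, tardiness 34
#125: 101→121, due 73, tardiness 48
#132: 121→140, due 78, tardiness 62
Late print jobs: 6.

6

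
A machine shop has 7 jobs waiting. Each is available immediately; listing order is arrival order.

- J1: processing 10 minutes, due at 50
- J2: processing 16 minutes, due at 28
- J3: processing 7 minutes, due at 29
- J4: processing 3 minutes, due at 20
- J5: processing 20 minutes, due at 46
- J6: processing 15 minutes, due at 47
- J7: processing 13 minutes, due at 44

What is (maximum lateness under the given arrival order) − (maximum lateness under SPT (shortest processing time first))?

2

FIFO (arrival order): J1 J2 J3 J4 J5 J6 J7.
J1: 0→10, due 50, lateness -40
J2: 10→26, due 28, lateness -2
J3: 26→33, due 29, lateness 4
J4: 33→36, due 20, lateness 16
J5: 36→56, due 46, lateness 10
J6: 56→71, due 47, lateness 24
J7: 71→84, due 44, lateness 40
Maximum = 40.
SPT (increasing processing time): J4 J3 J1 J7 J6 J2 J5.
J4: 0→3, due 20, lateness -17
J3: 3→10, due 29, lateness -19
J1: 10→20, due 50, lateness -30
J7: 20→33, due 44, lateness -11
J6: 33→48, due 47, lateness 1
J2: 48→64, due 28, lateness 36
J5: 64→84, due 46, lateness 38
Maximum = 38.
Difference = 40 − 38 = 2.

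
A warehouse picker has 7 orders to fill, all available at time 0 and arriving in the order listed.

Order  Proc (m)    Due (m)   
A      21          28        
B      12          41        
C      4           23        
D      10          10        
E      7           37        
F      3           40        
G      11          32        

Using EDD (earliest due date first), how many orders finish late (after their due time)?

5

EDD (increasing due date): D C A G E F B.
D: 0→10, due 10, tardiness 0
C: 10→14, due 23, tardiness 0
A: 14→35, due 28, tardiness 7
G: 35→46, due 32, tardiness 14
E: 46→53, due 37, tardiness 16
F: 53→56, due 40, tardiness 16
B: 56→68, due 41, tardiness 27
Late orders: 5.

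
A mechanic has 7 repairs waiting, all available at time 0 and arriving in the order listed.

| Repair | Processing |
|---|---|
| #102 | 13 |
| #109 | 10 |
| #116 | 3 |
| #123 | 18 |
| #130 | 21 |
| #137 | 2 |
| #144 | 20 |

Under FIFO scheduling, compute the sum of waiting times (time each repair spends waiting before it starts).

238

FIFO (arrival order): #102 #109 #116 #123 #130 #137 #144.
#102: waits 0, runs 0→13
#109: waits 13, runs 13→23
#116: waits 23, runs 23→26
#123: waits 26, runs 26→44
#130: waits 44, runs 44→65
#137: waits 65, runs 65→67
#144: waits 67, runs 67→87
Sum = 0+13+23+26+44+65+67 = 238.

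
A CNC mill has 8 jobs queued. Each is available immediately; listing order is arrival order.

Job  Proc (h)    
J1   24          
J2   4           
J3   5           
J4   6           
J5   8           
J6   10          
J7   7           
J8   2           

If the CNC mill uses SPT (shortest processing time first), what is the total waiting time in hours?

134

SPT (increasing processing time): J8 J2 J3 J4 J7 J5 J6 J1.
J8: waits 0, runs 0→2
J2: waits 2, runs 2→6
J3: waits 6, runs 6→11
J4: waits 11, runs 11→17
J7: waits 17, runs 17→24
J5: waits 24, runs 24→32
J6: waits 32, runs 32→42
J1: waits 42, runs 42→66
Sum = 0+2+6+11+17+24+32+42 = 134.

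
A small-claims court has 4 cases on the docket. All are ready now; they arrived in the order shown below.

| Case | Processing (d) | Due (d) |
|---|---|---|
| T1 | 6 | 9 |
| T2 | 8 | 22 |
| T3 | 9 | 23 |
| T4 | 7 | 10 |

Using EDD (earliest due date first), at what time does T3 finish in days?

30

EDD (increasing due date): T1 T4 T2 T3.
T1: 0→6
T4: 6→13
T2: 13→21
T3: 21→30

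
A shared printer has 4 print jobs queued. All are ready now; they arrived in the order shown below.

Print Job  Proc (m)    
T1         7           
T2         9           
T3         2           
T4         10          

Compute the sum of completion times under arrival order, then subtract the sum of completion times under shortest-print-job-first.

FIFO (arrival order): T1 T2 T3 T4.
T1: 0→7
T2: 7→16
T3: 16→18
T4: 18→28
Sum = 7+16+18+28 = 69.
SPT (increasing processing time): T3 T1 T2 T4.
T3: 0→2
T1: 2→9
T2: 9→18
T4: 18→28
Sum = 2+9+18+28 = 57.
Difference = 69 − 57 = 12.

12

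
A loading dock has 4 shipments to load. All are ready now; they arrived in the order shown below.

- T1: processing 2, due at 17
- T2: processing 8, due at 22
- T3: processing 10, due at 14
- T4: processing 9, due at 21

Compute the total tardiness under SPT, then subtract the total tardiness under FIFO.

SPT (increasing processing time): T1 T2 T4 T3.
T1: 0→2, due 17, tardiness 0
T2: 2→10, due 22, tardiness 0
T4: 10→19, due 21, tardiness 0
T3: 19→29, due 14, tardiness 15
Sum = 0+0+0+15 = 15.
FIFO (arrival order): T1 T2 T3 T4.
T1: 0→2, due 17, tardiness 0
T2: 2→10, due 22, tardiness 0
T3: 10→20, due 14, tardiness 6
T4: 20→29, due 21, tardiness 8
Sum = 0+0+6+8 = 14.
Difference = 15 − 14 = 1.

1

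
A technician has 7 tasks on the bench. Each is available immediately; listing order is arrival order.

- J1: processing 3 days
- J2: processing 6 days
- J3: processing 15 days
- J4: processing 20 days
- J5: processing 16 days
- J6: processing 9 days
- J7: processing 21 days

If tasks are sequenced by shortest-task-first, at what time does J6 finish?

SPT (increasing processing time): J1 J2 J6 J3 J5 J4 J7.
J1: 0→3
J2: 3→9
J6: 9→18

18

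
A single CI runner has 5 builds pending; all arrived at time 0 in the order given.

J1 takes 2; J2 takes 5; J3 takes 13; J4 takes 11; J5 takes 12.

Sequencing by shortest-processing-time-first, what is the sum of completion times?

SPT (increasing processing time): J1 J2 J4 J5 J3.
J1: 0→2
J2: 2→7
J4: 7→18
J5: 18→30
J3: 30→43
Sum = 2+7+18+30+43 = 100.

100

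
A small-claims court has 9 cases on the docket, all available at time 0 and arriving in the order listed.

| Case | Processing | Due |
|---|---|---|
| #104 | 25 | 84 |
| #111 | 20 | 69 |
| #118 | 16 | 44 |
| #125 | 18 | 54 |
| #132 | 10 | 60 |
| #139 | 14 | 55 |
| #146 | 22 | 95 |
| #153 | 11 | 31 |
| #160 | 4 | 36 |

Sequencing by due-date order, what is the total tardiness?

EDD (increasing due date): #153 #160 #118 #125 #139 #132 #111 #104 #146.
#153: 0→11, due 31, tardiness 0
#160: 11→15, due 36, tardiness 0
#118: 15→31, due 44, tardiness 0
#125: 31→49, due 54, tardiness 0
#139: 49→63, due 55, tardiness 8
#132: 63→73, due 60, tardiness 13
#111: 73→93, due 69, tardiness 24
#104: 93→118, due 84, tardiness 34
#146: 118→140, due 95, tardiness 45
Sum = 0+0+0+0+8+13+24+34+45 = 124.

124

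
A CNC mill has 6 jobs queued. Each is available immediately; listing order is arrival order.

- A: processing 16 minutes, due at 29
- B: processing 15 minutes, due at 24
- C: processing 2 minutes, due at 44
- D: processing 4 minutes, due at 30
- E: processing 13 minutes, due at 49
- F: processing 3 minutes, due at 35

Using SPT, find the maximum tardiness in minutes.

SPT (increasing processing time): C F D E B A.
C: 0→2, due 44, tardiness 0
F: 2→5, due 35, tardiness 0
D: 5→9, due 30, tardiness 0
E: 9→22, due 49, tardiness 0
B: 22→37, due 24, tardiness 13
A: 37→53, due 29, tardiness 24
Maximum = 24.

24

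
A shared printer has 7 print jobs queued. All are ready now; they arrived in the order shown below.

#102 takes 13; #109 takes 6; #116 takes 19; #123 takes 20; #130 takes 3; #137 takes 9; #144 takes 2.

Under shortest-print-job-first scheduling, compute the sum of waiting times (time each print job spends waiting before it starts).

SPT (increasing processing time): #144 #130 #109 #137 #102 #116 #123.
#144: waits 0, runs 0→2
#130: waits 2, runs 2→5
#109: waits 5, runs 5→11
#137: waits 11, runs 11→20
#102: waits 20, runs 20→33
#116: waits 33, runs 33→52
#123: waits 52, runs 52→72
Sum = 0+2+5+11+20+33+52 = 123.

123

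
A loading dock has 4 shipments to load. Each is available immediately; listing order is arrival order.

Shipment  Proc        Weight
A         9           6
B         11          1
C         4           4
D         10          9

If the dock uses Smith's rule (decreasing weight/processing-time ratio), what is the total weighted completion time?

WSPT (decreasing weight/processing-time ratio): C D A B.
C: finishes 4, weight 4, w·C = 16
D: finishes 14, weight 9, w·C = 126
A: finishes 23, weight 6, w·C = 138
B: finishes 34, weight 1, w·C = 34
Sum = 16+126+138+34 = 314.

314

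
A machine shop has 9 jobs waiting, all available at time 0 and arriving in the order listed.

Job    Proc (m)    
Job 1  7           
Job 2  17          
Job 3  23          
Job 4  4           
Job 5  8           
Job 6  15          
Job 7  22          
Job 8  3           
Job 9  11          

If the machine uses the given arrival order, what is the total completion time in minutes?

FIFO (arrival order): Job 1 Job 2 Job 3 Job 4 Job 5 Job 6 Job 7 Job 8 Job 9.
Job 1: 0→7
Job 2: 7→24
Job 3: 24→47
Job 4: 47→51
Job 5: 51→59
Job 6: 59→74
Job 7: 74→96
Job 8: 96→99
Job 9: 99→110
Sum = 7+24+47+51+59+74+96+99+110 = 567.

567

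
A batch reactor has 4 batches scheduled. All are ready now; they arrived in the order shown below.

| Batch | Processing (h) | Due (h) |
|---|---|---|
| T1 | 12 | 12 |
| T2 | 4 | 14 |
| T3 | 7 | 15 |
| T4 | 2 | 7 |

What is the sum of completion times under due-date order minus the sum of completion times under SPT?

13

EDD (increasing due date): T4 T1 T2 T3.
T4: 0→2
T1: 2→14
T2: 14→18
T3: 18→25
Sum = 2+14+18+25 = 59.
SPT (increasing processing time): T4 T2 T3 T1.
T4: 0→2
T2: 2→6
T3: 6→13
T1: 13→25
Sum = 2+6+13+25 = 46.
Difference = 59 − 46 = 13.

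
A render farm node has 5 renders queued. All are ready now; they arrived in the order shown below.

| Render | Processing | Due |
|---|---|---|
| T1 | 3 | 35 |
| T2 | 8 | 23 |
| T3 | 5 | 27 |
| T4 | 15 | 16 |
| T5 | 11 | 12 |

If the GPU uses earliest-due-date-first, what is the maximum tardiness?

EDD (increasing due date): T5 T4 T2 T3 T1.
T5: 0→11, due 12, tardiness 0
T4: 11→26, due 16, tardiness 10
T2: 26→34, due 23, tardiness 11
T3: 34→39, due 27, tardiness 12
T1: 39→42, due 35, tardiness 7
Maximum = 12.

12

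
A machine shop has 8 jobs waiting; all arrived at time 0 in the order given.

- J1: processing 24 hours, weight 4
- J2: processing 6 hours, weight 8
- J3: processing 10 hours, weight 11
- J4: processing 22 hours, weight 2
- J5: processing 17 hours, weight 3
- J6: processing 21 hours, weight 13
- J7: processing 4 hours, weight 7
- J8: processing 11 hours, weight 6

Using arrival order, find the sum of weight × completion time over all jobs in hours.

FIFO (arrival order): J1 J2 J3 J4 J5 J6 J7 J8.
J1: finishes 24, weight 4, w·C = 96
J2: finishes 30, weight 8, w·C = 240
J3: finishes 40, weight 11, w·C = 440
J4: finishes 62, weight 2, w·C = 124
J5: finishes 79, weight 3, w·C = 237
J6: finishes 100, weight 13, w·C = 1300
J7: finishes 104, weight 7, w·C = 728
J8: finishes 115, weight 6, w·C = 690
Sum = 96+240+440+124+237+1300+728+690 = 3855.

3855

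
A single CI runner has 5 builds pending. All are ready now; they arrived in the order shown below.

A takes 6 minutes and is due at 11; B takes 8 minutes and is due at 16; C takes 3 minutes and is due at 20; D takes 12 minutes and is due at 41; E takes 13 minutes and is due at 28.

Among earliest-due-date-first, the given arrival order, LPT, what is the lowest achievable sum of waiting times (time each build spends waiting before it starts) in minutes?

EDD (increasing due date): A B C E D.
A: waits 0, runs 0→6
B: waits 6, runs 6→14
C: waits 14, runs 14→17
E: waits 17, runs 17→30
D: waits 30, runs 30→42
Sum = 0+6+14+17+30 = 67.
FIFO (arrival order): A B C D E.
A: waits 0, runs 0→6
B: waits 6, runs 6→14
C: waits 14, runs 14→17
D: waits 17, runs 17→29
E: waits 29, runs 29→42
Sum = 0+6+14+17+29 = 66.
LPT (decreasing processing time): E D B A C.
E: waits 0, runs 0→13
D: waits 13, runs 13→25
B: waits 25, runs 25→33
A: waits 33, runs 33→39
C: waits 39, runs 39→42
Sum = 0+13+25+33+39 = 110.
EDD 67, FIFO 66, LPT 110 → minimum 66.

66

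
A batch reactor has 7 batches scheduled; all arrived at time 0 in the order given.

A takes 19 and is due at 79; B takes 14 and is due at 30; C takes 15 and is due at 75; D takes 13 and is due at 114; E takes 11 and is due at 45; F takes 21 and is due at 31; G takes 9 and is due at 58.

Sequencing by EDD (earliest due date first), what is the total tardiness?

15

EDD (increasing due date): B F E G C A D.
B: 0→14, due 30, tardiness 0
F: 14→35, due 31, tardiness 4
E: 35→46, due 45, tardiness 1
G: 46→55, due 58, tardiness 0
C: 55→70, due 75, tardiness 0
A: 70→89, due 79, tardiness 10
D: 89→102, due 114, tardiness 0
Sum = 0+4+1+0+0+10+0 = 15.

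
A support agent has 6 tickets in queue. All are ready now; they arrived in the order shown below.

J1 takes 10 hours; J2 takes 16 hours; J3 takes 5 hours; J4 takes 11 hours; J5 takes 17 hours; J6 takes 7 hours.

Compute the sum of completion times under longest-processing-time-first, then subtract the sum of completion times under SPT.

LPT (decreasing processing time): J5 J2 J4 J1 J6 J3.
J5: 0→17
J2: 17→33
J4: 33→44
J1: 44→54
J6: 54→61
J3: 61→66
Sum = 17+33+44+54+61+66 = 275.
SPT (increasing processing time): J3 J6 J1 J4 J2 J5.
J3: 0→5
J6: 5→12
J1: 12→22
J4: 22→33
J2: 33→49
J5: 49→66
Sum = 5+12+22+33+49+66 = 187.
Difference = 275 − 187 = 88.

88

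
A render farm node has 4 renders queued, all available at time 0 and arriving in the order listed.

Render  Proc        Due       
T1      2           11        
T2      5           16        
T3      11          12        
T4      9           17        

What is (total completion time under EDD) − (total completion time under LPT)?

-23

EDD (increasing due date): T1 T3 T2 T4.
T1: 0→2
T3: 2→13
T2: 13→18
T4: 18→27
Sum = 2+13+18+27 = 60.
LPT (decreasing processing time): T3 T4 T2 T1.
T3: 0→11
T4: 11→20
T2: 20→25
T1: 25→27
Sum = 11+20+25+27 = 83.
Difference = 60 − 83 = -23.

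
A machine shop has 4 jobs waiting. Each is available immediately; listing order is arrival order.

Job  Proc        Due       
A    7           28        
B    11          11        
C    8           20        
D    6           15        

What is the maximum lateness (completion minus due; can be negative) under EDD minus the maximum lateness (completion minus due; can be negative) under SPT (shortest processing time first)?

-16

EDD (increasing due date): B D C A.
B: 0→11, due 11, lateness 0
D: 11→17, due 15, lateness 2
C: 17→25, due 20, lateness 5
A: 25→32, due 28, lateness 4
Maximum = 5.
SPT (increasing processing time): D A C B.
D: 0→6, due 15, lateness -9
A: 6→13, due 28, lateness -15
C: 13→21, due 20, lateness 1
B: 21→32, due 11, lateness 21
Maximum = 21.
Difference = 5 − 21 = -16.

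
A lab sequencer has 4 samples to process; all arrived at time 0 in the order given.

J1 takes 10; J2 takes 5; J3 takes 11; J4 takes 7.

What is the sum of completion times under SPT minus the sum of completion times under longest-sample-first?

SPT (increasing processing time): J2 J4 J1 J3.
J2: 0→5
J4: 5→12
J1: 12→22
J3: 22→33
Sum = 5+12+22+33 = 72.
LPT (decreasing processing time): J3 J1 J4 J2.
J3: 0→11
J1: 11→21
J4: 21→28
J2: 28→33
Sum = 11+21+28+33 = 93.
Difference = 72 − 93 = -21.

-21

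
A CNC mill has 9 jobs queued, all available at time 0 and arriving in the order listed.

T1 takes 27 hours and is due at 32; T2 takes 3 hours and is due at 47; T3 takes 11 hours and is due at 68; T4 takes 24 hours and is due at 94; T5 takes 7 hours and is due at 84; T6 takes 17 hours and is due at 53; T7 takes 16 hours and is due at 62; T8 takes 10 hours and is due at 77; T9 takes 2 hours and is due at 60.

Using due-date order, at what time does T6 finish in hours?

EDD (increasing due date): T1 T2 T6 T9 T7 T3 T8 T5 T4.
T1: 0→27
T2: 27→30
T6: 30→47

47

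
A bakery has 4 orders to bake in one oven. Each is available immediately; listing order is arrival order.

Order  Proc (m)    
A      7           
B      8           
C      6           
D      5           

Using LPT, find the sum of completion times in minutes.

70

LPT (decreasing processing time): B A C D.
B: 0→8
A: 8→15
C: 15→21
D: 21→26
Sum = 8+15+21+26 = 70.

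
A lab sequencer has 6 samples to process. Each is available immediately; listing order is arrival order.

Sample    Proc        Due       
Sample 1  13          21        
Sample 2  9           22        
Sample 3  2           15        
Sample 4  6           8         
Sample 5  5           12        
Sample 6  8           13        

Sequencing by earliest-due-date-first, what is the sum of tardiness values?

EDD (increasing due date): Sample 4 Sample 5 Sample 6 Sample 3 Sample 1 Sample 2.
Sample 4: 0→6, due 8, tardiness 0
Sample 5: 6→11, due 12, tardiness 0
Sample 6: 11→19, due 13, tardiness 6
Sample 3: 19→21, due 15, tardiness 6
Sample 1: 21→34, due 21, tardiness 13
Sample 2: 34→43, due 22, tardiness 21
Sum = 0+0+6+6+13+21 = 46.

46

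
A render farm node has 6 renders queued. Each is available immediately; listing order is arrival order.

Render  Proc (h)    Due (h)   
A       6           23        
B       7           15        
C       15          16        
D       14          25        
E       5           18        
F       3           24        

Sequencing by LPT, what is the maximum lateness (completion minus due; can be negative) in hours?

29

LPT (decreasing processing time): C D B A E F.
C: 0→15, due 16, lateness -1
D: 15→29, due 25, lateness 4
B: 29→36, due 15, lateness 21
A: 36→42, due 23, lateness 19
E: 42→47, due 18, lateness 29
F: 47→50, due 24, lateness 26
Maximum = 29.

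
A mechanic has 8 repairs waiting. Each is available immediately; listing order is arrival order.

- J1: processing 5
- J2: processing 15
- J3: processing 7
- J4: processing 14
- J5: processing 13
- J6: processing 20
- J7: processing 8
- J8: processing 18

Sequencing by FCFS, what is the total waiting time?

303

FIFO (arrival order): J1 J2 J3 J4 J5 J6 J7 J8.
J1: waits 0, runs 0→5
J2: waits 5, runs 5→20
J3: waits 20, runs 20→27
J4: waits 27, runs 27→41
J5: waits 41, runs 41→54
J6: waits 54, runs 54→74
J7: waits 74, runs 74→82
J8: waits 82, runs 82→100
Sum = 0+5+20+27+41+54+74+82 = 303.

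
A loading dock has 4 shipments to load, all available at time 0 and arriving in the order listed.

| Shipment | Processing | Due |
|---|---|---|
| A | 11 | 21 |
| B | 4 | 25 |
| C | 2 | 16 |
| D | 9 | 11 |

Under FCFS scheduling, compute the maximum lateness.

FIFO (arrival order): A B C D.
A: 0→11, due 21, lateness -10
B: 11→15, due 25, lateness -10
C: 15→17, due 16, lateness 1
D: 17→26, due 11, lateness 15
Maximum = 15.

15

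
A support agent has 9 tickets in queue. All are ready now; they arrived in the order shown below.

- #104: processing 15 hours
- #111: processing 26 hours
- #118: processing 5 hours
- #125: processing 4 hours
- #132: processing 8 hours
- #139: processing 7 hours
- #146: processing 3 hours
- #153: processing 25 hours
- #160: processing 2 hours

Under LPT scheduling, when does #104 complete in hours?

66

LPT (decreasing processing time): #111 #153 #104 #132 #139 #118 #125 #146 #160.
#111: 0→26
#153: 26→51
#104: 51→66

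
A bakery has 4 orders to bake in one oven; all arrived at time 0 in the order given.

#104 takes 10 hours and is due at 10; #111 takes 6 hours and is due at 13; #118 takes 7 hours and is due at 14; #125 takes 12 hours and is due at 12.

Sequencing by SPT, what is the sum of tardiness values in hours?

36

SPT (increasing processing time): #111 #118 #104 #125.
#111: 0→6, due 13, tardiness 0
#118: 6→13, due 14, tardiness 0
#104: 13→23, due 10, tardiness 13
#125: 23→35, due 12, tardiness 23
Sum = 0+0+13+23 = 36.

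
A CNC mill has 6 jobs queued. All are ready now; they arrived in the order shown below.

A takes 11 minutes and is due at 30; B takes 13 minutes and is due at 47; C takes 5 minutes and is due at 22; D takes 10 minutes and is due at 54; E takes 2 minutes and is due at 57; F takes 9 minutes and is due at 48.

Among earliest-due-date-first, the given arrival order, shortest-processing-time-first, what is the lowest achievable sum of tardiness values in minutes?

EDD (increasing due date): C A B F D E.
C: 0→5, due 22, tardiness 0
A: 5→16, due 30, tardiness 0
B: 16→29, due 47, tardiness 0
F: 29→38, due 48, tardiness 0
D: 38→48, due 54, tardiness 0
E: 48→50, due 57, tardiness 0
Sum = 0+0+0+0+0+0 = 0.
FIFO (arrival order): A B C D E F.
A: 0→11, due 30, tardiness 0
B: 11→24, due 47, tardiness 0
C: 24→29, due 22, tardiness 7
D: 29→39, due 54, tardiness 0
E: 39→41, due 57, tardiness 0
F: 41→50, due 48, tardiness 2
Sum = 0+0+7+0+0+2 = 9.
SPT (increasing processing time): E C F D A B.
E: 0→2, due 57, tardiness 0
C: 2→7, due 22, tardiness 0
F: 7→16, due 48, tardiness 0
D: 16→26, due 54, tardiness 0
A: 26→37, due 30, tardiness 7
B: 37→50, due 47, tardiness 3
Sum = 0+0+0+0+7+3 = 10.
EDD 0, FIFO 9, SPT 10 → minimum 0.

0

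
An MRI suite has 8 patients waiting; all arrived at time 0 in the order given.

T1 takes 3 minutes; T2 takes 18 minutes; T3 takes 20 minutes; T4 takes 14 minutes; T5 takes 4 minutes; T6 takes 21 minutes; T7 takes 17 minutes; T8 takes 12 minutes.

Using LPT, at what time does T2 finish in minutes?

LPT (decreasing processing time): T6 T3 T2 T7 T4 T8 T5 T1.
T6: 0→21
T3: 21→41
T2: 41→59

59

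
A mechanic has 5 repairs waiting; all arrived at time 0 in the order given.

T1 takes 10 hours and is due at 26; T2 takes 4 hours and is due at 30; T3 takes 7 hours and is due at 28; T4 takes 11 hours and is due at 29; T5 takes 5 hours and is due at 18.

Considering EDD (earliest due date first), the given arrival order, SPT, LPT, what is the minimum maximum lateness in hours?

7

EDD (increasing due date): T5 T1 T3 T4 T2.
T5: 0→5, due 18, lateness -13
T1: 5→15, due 26, lateness -11
T3: 15→22, due 28, lateness -6
T4: 22→33, due 29, lateness 4
T2: 33→37, due 30, lateness 7
Maximum = 7.
FIFO (arrival order): T1 T2 T3 T4 T5.
T1: 0→10, due 26, lateness -16
T2: 10→14, due 30, lateness -16
T3: 14→21, due 28, lateness -7
T4: 21→32, due 29, lateness 3
T5: 32→37, due 18, lateness 19
Maximum = 19.
SPT (increasing processing time): T2 T5 T3 T1 T4.
T2: 0→4, due 30, lateness -26
T5: 4→9, due 18, lateness -9
T3: 9→16, due 28, lateness -12
T1: 16→26, due 26, lateness 0
T4: 26→37, due 29, lateness 8
Maximum = 8.
LPT (decreasing processing time): T4 T1 T3 T5 T2.
T4: 0→11, due 29, lateness -18
T1: 11→21, due 26, lateness -5
T3: 21→28, due 28, lateness 0
T5: 28→33, due 18, lateness 15
T2: 33→37, due 30, lateness 7
Maximum = 15.
EDD 7, FIFO 19, SPT 8, LPT 15 → minimum 7.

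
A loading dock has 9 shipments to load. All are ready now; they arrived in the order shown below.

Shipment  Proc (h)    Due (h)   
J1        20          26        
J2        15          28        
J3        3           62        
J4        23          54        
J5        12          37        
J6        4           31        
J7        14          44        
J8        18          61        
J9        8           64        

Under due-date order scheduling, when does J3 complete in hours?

EDD (increasing due date): J1 J2 J6 J5 J7 J4 J8 J3 J9.
J1: 0→20
J2: 20→35
J6: 35→39
J5: 39→51
J7: 51→65
J4: 65→88
J8: 88→106
J3: 106→109

109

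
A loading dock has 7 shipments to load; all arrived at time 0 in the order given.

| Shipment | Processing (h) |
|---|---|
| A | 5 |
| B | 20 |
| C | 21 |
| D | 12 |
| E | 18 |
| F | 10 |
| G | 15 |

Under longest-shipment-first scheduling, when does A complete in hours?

101

LPT (decreasing processing time): C B E G D F A.
C: 0→21
B: 21→41
E: 41→59
G: 59→74
D: 74→86
F: 86→96
A: 96→101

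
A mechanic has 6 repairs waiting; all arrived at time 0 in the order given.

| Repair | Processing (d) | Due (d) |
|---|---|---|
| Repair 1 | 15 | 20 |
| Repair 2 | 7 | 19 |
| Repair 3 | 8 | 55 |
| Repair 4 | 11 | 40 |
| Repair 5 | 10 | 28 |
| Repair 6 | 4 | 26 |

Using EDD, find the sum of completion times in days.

EDD (increasing due date): Repair 2 Repair 1 Repair 6 Repair 5 Repair 4 Repair 3.
Repair 2: 0→7
Repair 1: 7→22
Repair 6: 22→26
Repair 5: 26→36
Repair 4: 36→47
Repair 3: 47→55
Sum = 7+22+26+36+47+55 = 193.

193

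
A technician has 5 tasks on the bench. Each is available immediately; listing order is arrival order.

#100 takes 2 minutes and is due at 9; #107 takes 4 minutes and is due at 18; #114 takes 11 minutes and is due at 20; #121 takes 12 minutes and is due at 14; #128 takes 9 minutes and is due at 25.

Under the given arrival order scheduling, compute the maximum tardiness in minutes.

15

FIFO (arrival order): #100 #107 #114 #121 #128.
#100: 0→2, due 9, tardiness 0
#107: 2→6, due 18, tardiness 0
#114: 6→17, due 20, tardiness 0
#121: 17→29, due 14, tardiness 15
#128: 29→38, due 25, tardiness 13
Maximum = 15.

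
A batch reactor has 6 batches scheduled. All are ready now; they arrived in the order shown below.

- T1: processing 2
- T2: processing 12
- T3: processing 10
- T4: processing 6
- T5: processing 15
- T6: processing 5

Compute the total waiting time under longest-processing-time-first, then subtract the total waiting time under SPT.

LPT (decreasing processing time): T5 T2 T3 T4 T6 T1.
T5: waits 0, runs 0→15
T2: waits 15, runs 15→27
T3: waits 27, runs 27→37
T4: waits 37, runs 37→43
T6: waits 43, runs 43→48
T1: waits 48, runs 48→50
Sum = 0+15+27+37+43+48 = 170.
SPT (increasing processing time): T1 T6 T4 T3 T2 T5.
T1: waits 0, runs 0→2
T6: waits 2, runs 2→7
T4: waits 7, runs 7→13
T3: waits 13, runs 13→23
T2: waits 23, runs 23→35
T5: waits 35, runs 35→50
Sum = 0+2+7+13+23+35 = 80.
Difference = 170 − 80 = 90.

90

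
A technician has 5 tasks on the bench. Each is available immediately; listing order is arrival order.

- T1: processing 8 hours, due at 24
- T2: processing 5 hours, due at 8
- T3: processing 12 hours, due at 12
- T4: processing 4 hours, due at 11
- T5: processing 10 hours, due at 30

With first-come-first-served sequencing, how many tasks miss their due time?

FIFO (arrival order): T1 T2 T3 T4 T5.
T1: 0→8, due 24, tardiness 0
T2: 8→13, due 8, tardiness 5
T3: 13→25, due 12, tardiness 13
T4: 25→29, due 11, tardiness 18
T5: 29→39, due 30, tardiness 9
Late tasks: 4.

4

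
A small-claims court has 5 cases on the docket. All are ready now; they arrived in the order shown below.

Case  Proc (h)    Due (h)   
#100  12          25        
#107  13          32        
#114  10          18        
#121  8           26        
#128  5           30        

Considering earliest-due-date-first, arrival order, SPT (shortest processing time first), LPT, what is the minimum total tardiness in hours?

25

EDD (increasing due date): #114 #100 #121 #128 #107.
#114: 0→10, due 18, tardiness 0
#100: 10→22, due 25, tardiness 0
#121: 22→30, due 26, tardiness 4
#128: 30→35, due 30, tardiness 5
#107: 35→48, due 32, tardiness 16
Sum = 0+0+4+5+16 = 25.
FIFO (arrival order): #100 #107 #114 #121 #128.
#100: 0→12, due 25, tardiness 0
#107: 12→25, due 32, tardiness 0
#114: 25→35, due 18, tardiness 17
#121: 35→43, due 26, tardiness 17
#128: 43→48, due 30, tardiness 18
Sum = 0+0+17+17+18 = 52.
SPT (increasing processing time): #128 #121 #114 #100 #107.
#128: 0→5, due 30, tardiness 0
#121: 5→13, due 26, tardiness 0
#114: 13→23, due 18, tardiness 5
#100: 23→35, due 25, tardiness 10
#107: 35→48, due 32, tardiness 16
Sum = 0+0+5+10+16 = 31.
LPT (decreasing processing time): #107 #100 #114 #121 #128.
#107: 0→13, due 32, tardiness 0
#100: 13→25, due 25, tardiness 0
#114: 25→35, due 18, tardiness 17
#121: 35→43, due 26, tardiness 17
#128: 43→48, due 30, tardiness 18
Sum = 0+0+17+17+18 = 52.
EDD 25, FIFO 52, SPT 31, LPT 52 → minimum 25.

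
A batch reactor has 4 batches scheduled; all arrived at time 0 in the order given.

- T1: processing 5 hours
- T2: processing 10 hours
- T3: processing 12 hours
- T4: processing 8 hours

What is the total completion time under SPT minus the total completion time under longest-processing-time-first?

-23

SPT (increasing processing time): T1 T4 T2 T3.
T1: 0→5
T4: 5→13
T2: 13→23
T3: 23→35
Sum = 5+13+23+35 = 76.
LPT (decreasing processing time): T3 T2 T4 T1.
T3: 0→12
T2: 12→22
T4: 22→30
T1: 30→35
Sum = 12+22+30+35 = 99.
Difference = 76 − 99 = -23.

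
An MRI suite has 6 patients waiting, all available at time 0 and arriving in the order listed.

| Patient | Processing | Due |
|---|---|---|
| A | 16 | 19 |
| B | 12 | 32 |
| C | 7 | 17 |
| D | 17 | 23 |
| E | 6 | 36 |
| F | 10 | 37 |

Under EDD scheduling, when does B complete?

52

EDD (increasing due date): C A D B E F.
C: 0→7
A: 7→23
D: 23→40
B: 40→52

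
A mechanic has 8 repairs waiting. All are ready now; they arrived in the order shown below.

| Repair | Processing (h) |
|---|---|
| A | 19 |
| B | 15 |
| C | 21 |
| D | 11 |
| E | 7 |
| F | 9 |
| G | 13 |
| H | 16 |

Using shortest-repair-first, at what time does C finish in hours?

SPT (increasing processing time): E F D G B H A C.
E: 0→7
F: 7→16
D: 16→27
G: 27→40
B: 40→55
H: 55→71
A: 71→90
C: 90→111

111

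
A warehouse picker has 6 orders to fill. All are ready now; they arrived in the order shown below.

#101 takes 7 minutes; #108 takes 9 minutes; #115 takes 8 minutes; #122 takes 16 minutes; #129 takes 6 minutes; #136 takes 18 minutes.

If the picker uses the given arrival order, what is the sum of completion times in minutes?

FIFO (arrival order): #101 #108 #115 #122 #129 #136.
#101: 0→7
#108: 7→16
#115: 16→24
#122: 24→40
#129: 40→46
#136: 46→64
Sum = 7+16+24+40+46+64 = 197.

197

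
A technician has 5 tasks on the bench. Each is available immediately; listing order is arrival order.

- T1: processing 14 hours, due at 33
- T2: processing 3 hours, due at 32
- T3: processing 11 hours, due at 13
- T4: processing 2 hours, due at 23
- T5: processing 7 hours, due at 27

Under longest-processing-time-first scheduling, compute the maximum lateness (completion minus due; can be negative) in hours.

14

LPT (decreasing processing time): T1 T3 T5 T2 T4.
T1: 0→14, due 33, lateness -19
T3: 14→25, due 13, lateness 12
T5: 25→32, due 27, lateness 5
T2: 32→35, due 32, lateness 3
T4: 35→37, due 23, lateness 14
Maximum = 14.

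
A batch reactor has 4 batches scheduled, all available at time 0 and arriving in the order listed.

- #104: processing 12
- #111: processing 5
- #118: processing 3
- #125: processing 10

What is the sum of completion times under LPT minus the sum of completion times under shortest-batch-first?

LPT (decreasing processing time): #104 #125 #111 #118.
#104: 0→12
#125: 12→22
#111: 22→27
#118: 27→30
Sum = 12+22+27+30 = 91.
SPT (increasing processing time): #118 #111 #125 #104.
#118: 0→3
#111: 3→8
#125: 8→18
#104: 18→30
Sum = 3+8+18+30 = 59.
Difference = 91 − 59 = 32.

32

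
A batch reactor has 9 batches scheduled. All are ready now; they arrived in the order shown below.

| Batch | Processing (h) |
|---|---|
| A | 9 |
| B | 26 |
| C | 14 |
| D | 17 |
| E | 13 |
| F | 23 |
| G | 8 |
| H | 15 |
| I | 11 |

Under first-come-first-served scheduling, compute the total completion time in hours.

711

FIFO (arrival order): A B C D E F G H I.
A: 0→9
B: 9→35
C: 35→49
D: 49→66
E: 66→79
F: 79→102
G: 102→110
H: 110→125
I: 125→136
Sum = 9+35+49+66+79+102+110+125+136 = 711.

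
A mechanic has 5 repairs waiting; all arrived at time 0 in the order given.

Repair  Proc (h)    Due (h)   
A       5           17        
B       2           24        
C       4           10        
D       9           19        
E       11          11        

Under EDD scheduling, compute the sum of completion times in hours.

EDD (increasing due date): C E A D B.
C: 0→4
E: 4→15
A: 15→20
D: 20→29
B: 29→31
Sum = 4+15+20+29+31 = 99.

99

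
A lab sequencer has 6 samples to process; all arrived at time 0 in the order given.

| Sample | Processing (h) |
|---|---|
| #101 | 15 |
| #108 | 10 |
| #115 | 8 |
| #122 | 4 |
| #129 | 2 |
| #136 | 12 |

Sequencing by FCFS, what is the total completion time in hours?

FIFO (arrival order): #101 #108 #115 #122 #129 #136.
#101: 0→15
#108: 15→25
#115: 25→33
#122: 33→37
#129: 37→39
#136: 39→51
Sum = 15+25+33+37+39+51 = 200.

200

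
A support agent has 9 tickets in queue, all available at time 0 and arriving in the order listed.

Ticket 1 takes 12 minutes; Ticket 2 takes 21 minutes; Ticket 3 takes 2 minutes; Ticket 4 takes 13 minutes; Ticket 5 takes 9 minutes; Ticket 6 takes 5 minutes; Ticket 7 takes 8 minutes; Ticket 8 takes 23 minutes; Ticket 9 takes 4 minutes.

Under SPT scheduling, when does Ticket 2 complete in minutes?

SPT (increasing processing time): Ticket 3 Ticket 9 Ticket 6 Ticket 7 Ticket 5 Ticket 1 Ticket 4 Ticket 2 Ticket 8.
Ticket 3: 0→2
Ticket 9: 2→6
Ticket 6: 6→11
Ticket 7: 11→19
Ticket 5: 19→28
Ticket 1: 28→40
Ticket 4: 40→53
Ticket 2: 53→74

74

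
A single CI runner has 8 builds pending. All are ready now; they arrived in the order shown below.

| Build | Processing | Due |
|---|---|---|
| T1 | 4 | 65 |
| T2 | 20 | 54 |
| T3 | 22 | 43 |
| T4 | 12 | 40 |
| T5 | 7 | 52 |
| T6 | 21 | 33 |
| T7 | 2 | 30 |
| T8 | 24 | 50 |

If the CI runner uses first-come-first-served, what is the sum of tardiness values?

207

FIFO (arrival order): T1 T2 T3 T4 T5 T6 T7 T8.
T1: 0→4, due 65, tardiness 0
T2: 4→24, due 54, tardiness 0
T3: 24→46, due 43, tardiness 3
T4: 46→58, due 40, tardiness 18
T5: 58→65, due 52, tardiness 13
T6: 65→86, due 33, tardiness 53
T7: 86→88, due 30, tardiness 58
T8: 88→112, due 50, tardiness 62
Sum = 0+0+3+18+13+53+58+62 = 207.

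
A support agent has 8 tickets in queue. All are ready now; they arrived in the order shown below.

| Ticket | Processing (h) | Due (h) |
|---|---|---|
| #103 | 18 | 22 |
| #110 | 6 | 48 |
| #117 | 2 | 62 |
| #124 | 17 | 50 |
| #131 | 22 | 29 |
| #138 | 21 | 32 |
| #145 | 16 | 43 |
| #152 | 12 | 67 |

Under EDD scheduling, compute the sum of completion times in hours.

595

EDD (increasing due date): #103 #131 #138 #145 #110 #124 #117 #152.
#103: 0→18
#131: 18→40
#138: 40→61
#145: 61→77
#110: 77→83
#124: 83→100
#117: 100→102
#152: 102→114
Sum = 18+40+61+77+83+100+102+114 = 595.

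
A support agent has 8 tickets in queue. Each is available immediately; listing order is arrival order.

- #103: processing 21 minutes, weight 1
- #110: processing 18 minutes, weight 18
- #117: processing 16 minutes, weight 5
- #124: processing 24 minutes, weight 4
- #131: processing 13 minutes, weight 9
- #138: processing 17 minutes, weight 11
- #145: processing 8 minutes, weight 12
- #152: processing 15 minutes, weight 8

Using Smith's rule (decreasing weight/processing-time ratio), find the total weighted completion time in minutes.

WSPT (decreasing weight/processing-time ratio): #145 #110 #131 #138 #152 #117 #124 #103.
#145: finishes 8, weight 12, w·C = 96
#110: finishes 26, weight 18, w·C = 468
#131: finishes 39, weight 9, w·C = 351
#138: finishes 56, weight 11, w·C = 616
#152: finishes 71, weight 8, w·C = 568
#117: finishes 87, weight 5, w·C = 435
#124: finishes 111, weight 4, w·C = 444
#103: finishes 132, weight 1, w·C = 132
Sum = 96+468+351+616+568+435+444+132 = 3110.

3110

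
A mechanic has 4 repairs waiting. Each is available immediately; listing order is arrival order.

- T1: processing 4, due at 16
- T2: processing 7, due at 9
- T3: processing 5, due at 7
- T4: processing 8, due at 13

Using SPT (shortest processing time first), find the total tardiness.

20

SPT (increasing processing time): T1 T3 T2 T4.
T1: 0→4, due 16, tardiness 0
T3: 4→9, due 7, tardiness 2
T2: 9→16, due 9, tardiness 7
T4: 16→24, due 13, tardiness 11
Sum = 0+2+7+11 = 20.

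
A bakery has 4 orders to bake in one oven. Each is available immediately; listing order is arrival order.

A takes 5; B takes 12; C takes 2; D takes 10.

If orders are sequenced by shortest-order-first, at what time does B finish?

29

SPT (increasing processing time): C A D B.
C: 0→2
A: 2→7
D: 7→17
B: 17→29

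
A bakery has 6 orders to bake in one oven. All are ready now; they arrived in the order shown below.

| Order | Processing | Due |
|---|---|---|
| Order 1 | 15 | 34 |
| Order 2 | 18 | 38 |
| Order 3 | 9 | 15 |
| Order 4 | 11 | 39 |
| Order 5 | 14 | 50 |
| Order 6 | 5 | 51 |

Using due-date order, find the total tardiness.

56

EDD (increasing due date): Order 3 Order 1 Order 2 Order 4 Order 5 Order 6.
Order 3: 0→9, due 15, tardiness 0
Order 1: 9→24, due 34, tardiness 0
Order 2: 24→42, due 38, tardiness 4
Order 4: 42→53, due 39, tardiness 14
Order 5: 53→67, due 50, tardiness 17
Order 6: 67→72, due 51, tardiness 21
Sum = 0+0+4+14+17+21 = 56.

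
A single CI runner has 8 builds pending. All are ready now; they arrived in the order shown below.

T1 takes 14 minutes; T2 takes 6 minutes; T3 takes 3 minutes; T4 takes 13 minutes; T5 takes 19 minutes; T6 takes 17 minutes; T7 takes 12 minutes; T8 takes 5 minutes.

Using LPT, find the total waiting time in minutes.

410

LPT (decreasing processing time): T5 T6 T1 T4 T7 T2 T8 T3.
T5: waits 0, runs 0→19
T6: waits 19, runs 19→36
T1: waits 36, runs 36→50
T4: waits 50, runs 50→63
T7: waits 63, runs 63→75
T2: waits 75, runs 75→81
T8: waits 81, runs 81→86
T3: waits 86, runs 86→89
Sum = 0+19+36+50+63+75+81+86 = 410.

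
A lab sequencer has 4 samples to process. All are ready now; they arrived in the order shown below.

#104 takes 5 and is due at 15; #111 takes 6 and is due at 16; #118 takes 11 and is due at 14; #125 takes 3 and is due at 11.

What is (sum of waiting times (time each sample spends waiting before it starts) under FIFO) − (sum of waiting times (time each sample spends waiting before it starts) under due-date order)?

2

FIFO (arrival order): #104 #111 #118 #125.
#104: waits 0, runs 0→5
#111: waits 5, runs 5→11
#118: waits 11, runs 11→22
#125: waits 22, runs 22→25
Sum = 0+5+11+22 = 38.
EDD (increasing due date): #125 #118 #104 #111.
#125: waits 0, runs 0→3
#118: waits 3, runs 3→14
#104: waits 14, runs 14→19
#111: waits 19, runs 19→25
Sum = 0+3+14+19 = 36.
Difference = 38 − 36 = 2.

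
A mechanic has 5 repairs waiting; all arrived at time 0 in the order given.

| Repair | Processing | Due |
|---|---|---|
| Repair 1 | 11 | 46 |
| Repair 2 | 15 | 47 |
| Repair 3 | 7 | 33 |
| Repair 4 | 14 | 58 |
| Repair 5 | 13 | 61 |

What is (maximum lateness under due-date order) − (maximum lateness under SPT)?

-14

EDD (increasing due date): Repair 3 Repair 1 Repair 2 Repair 4 Repair 5.
Repair 3: 0→7, due 33, lateness -26
Repair 1: 7→18, due 46, lateness -28
Repair 2: 18→33, due 47, lateness -14
Repair 4: 33→47, due 58, lateness -11
Repair 5: 47→60, due 61, lateness -1
Maximum = -1.
SPT (increasing processing time): Repair 3 Repair 1 Repair 5 Repair 4 Repair 2.
Repair 3: 0→7, due 33, lateness -26
Repair 1: 7→18, due 46, lateness -28
Repair 5: 18→31, due 61, lateness -30
Repair 4: 31→45, due 58, lateness -13
Repair 2: 45→60, due 47, lateness 13
Maximum = 13.
Difference = -1 − 13 = -14.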